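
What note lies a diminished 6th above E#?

C

E up a major sixth is C#, so the target letter is C.
From E#, a diminished sixth is 7 semitones up: C.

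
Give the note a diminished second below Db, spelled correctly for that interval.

C#

A second below D lands on the letter C.
A diminished second spans 0 semitones, so Db moves to pitch class 1. On the letter C that is C#.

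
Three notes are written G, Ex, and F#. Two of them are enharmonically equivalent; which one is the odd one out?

In 12-tone equal temperament, enharmonic equivalents share a pitch class. G is pitch class 7; E## is pitch class 6; F# is pitch class 6.
E## and F# share pitch class 6, while G is pitch class 7.

G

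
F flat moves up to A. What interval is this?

augmented third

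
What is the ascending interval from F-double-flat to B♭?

doubly augmented fourth

The letter names run F→B, a span of 3 letter steps, so the interval is some kind of fourth.
Fbb to Bb is 7 semitones. A perfect fourth is 5, so 7 makes it doubly augmented.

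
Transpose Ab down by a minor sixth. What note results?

C

A down a major sixth is C, so the target letter is C.
From Ab, a minor sixth is 8 semitones down: C.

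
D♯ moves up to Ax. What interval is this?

Counting letters D–E–F–G–A gives a fifth.
D#→A## = 8 semitones, 1 wider than the perfect fifth (7), so augmented.

augmented fifth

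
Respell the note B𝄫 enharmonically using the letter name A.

Bbb is pitch class 9. The letter A alone is pitch class 9.
Pitch class 9 on A needs no accidental: A.

A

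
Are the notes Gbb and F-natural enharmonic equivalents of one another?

Gbb is pitch class 5; F is pitch class 5.
All spellings map to pitch class 5, so they are enharmonically equivalent.

Yes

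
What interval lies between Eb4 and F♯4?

Counting letters E–F gives a second.
Eb→F# = 3 semitones, 1 wider than the major second (2), so augmented.

augmented second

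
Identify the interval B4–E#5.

augmented fourth

The letter names run B→E, a span of 3 letter steps, so the interval is some kind of fourth.
B to E# is 6 semitones. A perfect fourth is 5, so 6 makes it augmented.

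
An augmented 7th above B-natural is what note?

A##

B up a major seventh is A#, so the target letter is A.
From B, an augmented seventh is 12 semitones up: A##.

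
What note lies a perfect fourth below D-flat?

D down a perfect fourth is A, so the target letter is A.
From Db, a perfect fourth is 5 semitones down: Ab.

Ab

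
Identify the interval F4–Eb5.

minor seventh

The letter names run F→E, a span of 6 letter steps, so the interval is some kind of seventh.
F to Eb is 10 semitones. A major seventh is 11, so 10 makes it minor.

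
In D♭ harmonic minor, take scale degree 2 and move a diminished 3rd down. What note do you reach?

Scale degree 2 of Db harmonic minor is Eb.
A diminished third (2 semitones) below Eb lands on the letter C, giving C#.

C#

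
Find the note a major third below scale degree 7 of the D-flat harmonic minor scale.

Scale degree 7 of Db harmonic minor is C.
A major third (4 semitones) below C lands on the letter A, giving Ab.

Ab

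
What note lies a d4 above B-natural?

Eb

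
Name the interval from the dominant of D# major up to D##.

augmented fourth

The dominant of D# major is A#.
A# up to D##: letters A→D make it a fourth; 6 semitones makes it augmented.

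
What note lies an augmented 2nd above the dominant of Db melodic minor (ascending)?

B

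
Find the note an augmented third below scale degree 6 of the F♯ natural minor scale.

Bbb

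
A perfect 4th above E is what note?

A

E up a perfect fourth is A, so the target letter is A.
From E, a perfect fourth is 5 semitones up: A.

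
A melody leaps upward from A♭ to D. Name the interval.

augmented fourth

Counting letters A–B–C–D gives a fourth.
Ab→D = 6 semitones, 1 wider than the perfect fourth (5), so augmented.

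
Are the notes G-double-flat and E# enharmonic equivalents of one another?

Yes

Gbb is pitch class 5; E# is pitch class 5.
All spellings map to pitch class 5, so they are enharmonically equivalent.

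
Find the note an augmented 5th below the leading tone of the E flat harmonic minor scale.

The leading tone of Eb harmonic minor is D.
An augmented fifth (8 semitones) below D lands on the letter G, giving Gb.

Gb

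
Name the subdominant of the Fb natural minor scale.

Bbb

The Fb natural minor scale runs Fb Gb Abb Bbb Cb Dbb Ebb.
Degree 4 is Bbb.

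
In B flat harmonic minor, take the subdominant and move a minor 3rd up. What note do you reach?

The subdominant of Bb harmonic minor is Eb.
A minor third (3 semitones) above Eb lands on the letter G, giving Gb.

Gb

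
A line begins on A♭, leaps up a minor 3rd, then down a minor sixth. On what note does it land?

Eb

A minor third up from Ab is Cb (letter C, 3 semitones up).
A minor sixth down from Cb is Eb (letter E, 8 semitones down).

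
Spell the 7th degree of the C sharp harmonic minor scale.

The C# harmonic minor scale runs C# D# E F# G# A B#.
Degree 7 is B#.

B#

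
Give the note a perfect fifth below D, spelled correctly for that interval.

G

D down a perfect fifth is G, so the target letter is G.
From D, a perfect fifth is 7 semitones down: G.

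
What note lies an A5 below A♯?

D

A fifth below A lands on the letter D.
An augmented fifth spans 8 semitones, so A# moves to pitch class 2. On the letter D that is D.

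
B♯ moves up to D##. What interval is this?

major third

Counting letters B–C–D gives a third.
B#→D## = 4 semitones, exactly the major third.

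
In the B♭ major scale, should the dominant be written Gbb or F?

Each scale degree takes a distinct letter name. Degree 5 of a scale on B must use the letter F.
F and Gbb are enharmonically the same pitch, but only F uses the letter F, so it is the correct spelling here.

F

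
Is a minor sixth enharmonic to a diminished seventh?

A minor sixth spans 8 semitones; a diminished seventh spans 9.
The spans differ, so they are not enharmonic equivalents.

No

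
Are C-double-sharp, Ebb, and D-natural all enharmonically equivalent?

Yes

C## is pitch class 2; Ebb is pitch class 2; D is pitch class 2.
All spellings map to pitch class 2, so they are enharmonically equivalent.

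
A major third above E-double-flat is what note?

Gb

A third above E lands on the letter G.
A major third spans 4 semitones, so Ebb moves to pitch class 6. On the letter G that is Gb.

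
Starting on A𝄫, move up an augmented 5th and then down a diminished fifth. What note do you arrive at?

A

An augmented fifth up from Abb is Eb (letter E, 8 semitones up).
A diminished fifth down from Eb is A (letter A, 6 semitones down).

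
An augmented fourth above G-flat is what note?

A fourth above G lands on the letter C.
An augmented fourth spans 6 semitones, so Gb moves to pitch class 0. On the letter C that is C.

C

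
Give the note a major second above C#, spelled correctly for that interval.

A second above C lands on the letter D.
A major second spans 2 semitones, so C# moves to pitch class 3. On the letter D that is D#.

D#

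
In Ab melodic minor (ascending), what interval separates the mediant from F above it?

The mediant of Ab melodic minor (ascending) is Cb.
Cb up to F: letters C→F make it a fourth; 6 semitones makes it augmented.

augmented fourth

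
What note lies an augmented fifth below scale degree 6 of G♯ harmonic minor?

Ab

Scale degree 6 of G# harmonic minor is E.
An augmented fifth (8 semitones) below E lands on the letter A, giving Ab.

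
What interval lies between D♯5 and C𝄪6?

major seventh

The letter names run D→C, a span of 6 letter steps, so the interval is some kind of seventh.
D# to C## is 11 semitones. A major seventh is 11, so 11 makes it major.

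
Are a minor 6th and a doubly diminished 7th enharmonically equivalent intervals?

Yes

A minor sixth spans 8 semitones; a doubly diminished seventh spans 8.
They are enharmonically equivalent.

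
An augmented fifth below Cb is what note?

A fifth below C lands on the letter F.
An augmented fifth spans 8 semitones, so Cb moves to pitch class 3. On the letter F that is Fbb.

Fbb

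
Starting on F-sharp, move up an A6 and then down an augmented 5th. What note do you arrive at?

G#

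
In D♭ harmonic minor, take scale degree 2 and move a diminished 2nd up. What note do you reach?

Fbb

Scale degree 2 of Db harmonic minor is Eb.
A diminished second (0 semitones) above Eb lands on the letter F, giving Fbb.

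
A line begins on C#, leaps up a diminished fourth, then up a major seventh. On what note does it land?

A diminished fourth up from C# is F (letter F, 4 semitones up).
A major seventh up from F is E (letter E, 11 semitones up).

E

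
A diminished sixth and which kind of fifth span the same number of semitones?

perfect

A diminished sixth spans 7 semitones.
A fifth spanning 7 semitones is perfect (the perfect fifth is 7).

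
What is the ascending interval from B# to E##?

augmented fourth

Counting letters B–C–D–E gives a fourth.
B#→E## = 6 semitones, 1 wider than the perfect fourth (5), so augmented.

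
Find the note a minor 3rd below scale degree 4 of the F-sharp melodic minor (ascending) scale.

Scale degree 4 of F# melodic minor (ascending) is B.
A minor third (3 semitones) below B lands on the letter G, giving G#.

G#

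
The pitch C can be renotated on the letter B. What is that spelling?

B#

C is pitch class 0. The letter B alone is pitch class 11.
To reach pitch class 0 from B requires an offset of +1 semitone, i.e. sharp: B#.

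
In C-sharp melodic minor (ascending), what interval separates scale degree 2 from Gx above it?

augmented fourth

Scale degree 2 of C# melodic minor (ascending) is D#.
D# up to G##: letters D→G make it a fourth; 6 semitones makes it augmented.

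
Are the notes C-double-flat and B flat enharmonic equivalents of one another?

Cbb is pitch class 10; Bb is pitch class 10.
All spellings map to pitch class 10, so they are enharmonically equivalent.

Yes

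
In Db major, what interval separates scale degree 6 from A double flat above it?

Scale degree 6 of Db major is Bb.
Bb up to Abb: letters B→A make it a seventh; 9 semitones makes it diminished.

diminished seventh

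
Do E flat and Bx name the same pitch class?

No

Two spellings are enharmonically equivalent only if they share a pitch class.
Here Eb → 3, B## → 1; 1 ≠ 3, so they are not.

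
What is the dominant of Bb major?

F

Degree 5 takes the letter 4 steps above B, which is F.
In major, degree 5 sits 7 semitones above the tonic. Bb + 7 semitones is pitch class 5, spelled on F as F.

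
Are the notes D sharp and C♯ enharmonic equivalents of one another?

D# is pitch class 3; C# is pitch class 1.
The pitch classes differ (3 vs. 1), so they are not enharmonic equivalents.

No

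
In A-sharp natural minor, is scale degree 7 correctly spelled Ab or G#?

Each scale degree takes a distinct letter name. Degree 7 of a scale on A must use the letter G.
G# and Ab are enharmonically the same pitch, but only G# uses the letter G, so it is the correct spelling here.

G#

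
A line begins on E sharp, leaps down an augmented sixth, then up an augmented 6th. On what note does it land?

E#

An augmented sixth down from E# is G (letter G, 10 semitones down).
An augmented sixth up from G is E# (letter E, 10 semitones up).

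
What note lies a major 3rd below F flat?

F down a major third is Db, so the target letter is D.
From Fb, a major third is 4 semitones down: Dbb.

Dbb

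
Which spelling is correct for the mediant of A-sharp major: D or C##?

C##

Each scale degree takes a distinct letter name. Degree 3 of a scale on A must use the letter C.
C## and D are enharmonically the same pitch, but only C## uses the letter C, so it is the correct spelling here.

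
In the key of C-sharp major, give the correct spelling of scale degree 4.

F#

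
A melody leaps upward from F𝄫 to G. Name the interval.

Counting letters F–G gives a second.
Fbb→G = 4 semitones, 2 wider than the major second (2), so doubly augmented.

doubly augmented second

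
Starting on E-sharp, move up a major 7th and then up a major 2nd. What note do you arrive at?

E##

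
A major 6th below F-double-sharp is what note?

A#

F down a major sixth is Ab, so the target letter is A.
From F##, a major sixth is 9 semitones down: A#.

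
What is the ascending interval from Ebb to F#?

doubly augmented second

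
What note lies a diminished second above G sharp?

Ab

A second above G lands on the letter A.
A diminished second spans 0 semitones, so G# moves to pitch class 8. On the letter A that is Ab.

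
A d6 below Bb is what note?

B down a major sixth is D, so the target letter is D.
From Bb, a diminished sixth is 7 semitones down: D#.

D#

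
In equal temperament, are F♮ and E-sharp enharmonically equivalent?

F = pitch class 5 and E# = pitch class 5 — the same pitch class, so they are enharmonic equivalents.

Yes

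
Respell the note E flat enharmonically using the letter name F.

Fbb

Plain F sits 2 semitones above Eb, so on the letter F the same pitch needs a double flat: Fbb.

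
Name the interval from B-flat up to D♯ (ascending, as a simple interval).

The letter names run B→D, a span of 2 letter steps, so the interval is some kind of third.
Bb to D# is 5 semitones. A major third is 4, so 5 makes it augmented.

augmented third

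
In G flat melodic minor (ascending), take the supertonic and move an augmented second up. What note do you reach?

The supertonic of Gb melodic minor (ascending) is Ab.
An augmented second (3 semitones) above Ab lands on the letter B, giving B.

B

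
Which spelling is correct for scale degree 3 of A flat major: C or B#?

C

Each scale degree takes a distinct letter name. Degree 3 of a scale on A must use the letter C.
C and B# are enharmonically the same pitch, but only C uses the letter C, so it is the correct spelling here.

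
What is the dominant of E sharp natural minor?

B#

The E# natural minor scale runs E# F## G# A# B# C# D#.
Degree 5 is B#.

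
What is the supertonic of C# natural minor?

Degree 2 takes the letter 1 step above C, which is D.
In natural minor, degree 2 sits 2 semitones above the tonic. C# + 2 semitones is pitch class 3, spelled on D as D#.

D#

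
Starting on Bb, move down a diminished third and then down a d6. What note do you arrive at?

B##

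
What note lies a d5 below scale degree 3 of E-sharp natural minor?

C##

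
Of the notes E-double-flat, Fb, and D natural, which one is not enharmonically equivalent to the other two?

In 12-tone equal temperament, enharmonic equivalents share a pitch class. Ebb is pitch class 2; Fb is pitch class 4; D is pitch class 2.
Ebb and D share pitch class 2, while Fb is pitch class 4.

Fb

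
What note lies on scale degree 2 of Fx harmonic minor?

G##

Degree 2 takes the letter 1 step above F, which is G.
In harmonic minor, degree 2 sits 2 semitones above the tonic. F## + 2 semitones is pitch class 9, spelled on G as G##.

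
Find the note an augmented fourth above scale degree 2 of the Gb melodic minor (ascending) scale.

Scale degree 2 of Gb melodic minor (ascending) is Ab.
An augmented fourth (6 semitones) above Ab lands on the letter D, giving D.

D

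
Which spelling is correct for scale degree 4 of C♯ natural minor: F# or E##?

F#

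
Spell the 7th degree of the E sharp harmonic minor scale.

D##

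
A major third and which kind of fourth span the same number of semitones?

diminished

A major third spans 4 semitones.
A fourth spanning 4 semitones is diminished (the perfect fourth is 5).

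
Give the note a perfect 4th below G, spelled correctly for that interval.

D

A fourth below G lands on the letter D.
A perfect fourth spans 5 semitones, so G moves to pitch class 2. On the letter D that is D.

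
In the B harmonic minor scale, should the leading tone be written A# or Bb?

A#

Each scale degree takes a distinct letter name. Degree 7 of a scale on B must use the letter A.
A# and Bb are enharmonically the same pitch, but only A# uses the letter A, so it is the correct spelling here.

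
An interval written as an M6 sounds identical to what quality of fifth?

A major sixth spans 9 semitones.
A fifth spanning 9 semitones is doubly augmented (the perfect fifth is 7).

doubly augmented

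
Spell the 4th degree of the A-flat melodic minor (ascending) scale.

Db

The Ab melodic minor (ascending) scale runs Ab Bb Cb Db Eb F G.
Degree 4 is Db.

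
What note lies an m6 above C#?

C up a major sixth is A, so the target letter is A.
From C#, a minor sixth is 8 semitones up: A.

A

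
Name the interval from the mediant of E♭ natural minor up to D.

augmented fifth

The mediant of Eb natural minor is Gb.
Gb up to D: letters G→D make it a fifth; 8 semitones makes it augmented.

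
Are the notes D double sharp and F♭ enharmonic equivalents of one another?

Yes

D## = pitch class 4 and Fb = pitch class 4 — the same pitch class, so they are enharmonic equivalents.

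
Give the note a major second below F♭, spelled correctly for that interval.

Ebb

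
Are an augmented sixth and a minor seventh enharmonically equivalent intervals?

An augmented sixth spans 10 semitones; a minor seventh spans 10.
They are enharmonically equivalent.

Yes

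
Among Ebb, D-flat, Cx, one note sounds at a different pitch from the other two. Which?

Db

In 12-tone equal temperament, enharmonic equivalents share a pitch class. Ebb is pitch class 2; Db is pitch class 1; C## is pitch class 2.
Ebb and C## share pitch class 2, while Db is pitch class 1.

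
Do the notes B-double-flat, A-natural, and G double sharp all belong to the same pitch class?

Yes

Bbb is pitch class 9; A is pitch class 9; G## is pitch class 9.
All spellings map to pitch class 9, so they are enharmonically equivalent.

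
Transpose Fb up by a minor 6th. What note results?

F up a major sixth is D, so the target letter is D.
From Fb, a minor sixth is 8 semitones up: Dbb.

Dbb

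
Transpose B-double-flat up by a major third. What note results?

Db

A third above B lands on the letter D.
A major third spans 4 semitones, so Bbb moves to pitch class 1. On the letter D that is Db.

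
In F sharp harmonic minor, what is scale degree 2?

Degree 2 takes the letter 1 step above F, which is G.
In harmonic minor, degree 2 sits 2 semitones above the tonic. F# + 2 semitones is pitch class 8, spelled on G as G#.

G#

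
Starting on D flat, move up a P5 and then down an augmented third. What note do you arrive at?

Fbb

A perfect fifth up from Db is Ab (letter A, 7 semitones up).
An augmented third down from Ab is Fbb (letter F, 5 semitones down).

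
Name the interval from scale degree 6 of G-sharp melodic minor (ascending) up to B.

Scale degree 6 of G# melodic minor (ascending) is E#.
E# up to B: letters E→B make it a fifth; 6 semitones makes it diminished.

diminished fifth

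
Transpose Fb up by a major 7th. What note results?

Eb

A seventh above F lands on the letter E.
A major seventh spans 11 semitones, so Fb moves to pitch class 3. On the letter E that is Eb.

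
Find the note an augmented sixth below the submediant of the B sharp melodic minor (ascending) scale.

B

The submediant of B# melodic minor (ascending) is G##.
An augmented sixth (10 semitones) below G## lands on the letter B, giving B.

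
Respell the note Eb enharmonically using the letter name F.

Fbb

Eb is pitch class 3. The letter F alone is pitch class 5.
To reach pitch class 3 from F requires an offset of -2 semitones, i.e. double flat: Fbb.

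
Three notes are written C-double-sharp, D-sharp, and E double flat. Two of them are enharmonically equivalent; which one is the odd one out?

D#

In 12-tone equal temperament, enharmonic equivalents share a pitch class. C## is pitch class 2; D# is pitch class 3; Ebb is pitch class 2.
C## and Ebb share pitch class 2, while D# is pitch class 3.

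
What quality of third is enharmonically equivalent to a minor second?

doubly diminished

A minor second spans 1 semitone.
A third spanning 1 semitone is doubly diminished (the major third is 4).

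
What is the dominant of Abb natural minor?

Ebb

Degree 5 takes the letter 4 steps above A, which is E.
In natural minor, degree 5 sits 7 semitones above the tonic. Abb + 7 semitones is pitch class 2, spelled on E as Ebb.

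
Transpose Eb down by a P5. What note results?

A fifth below E lands on the letter A.
A perfect fifth spans 7 semitones, so Eb moves to pitch class 8. On the letter A that is Ab.

Ab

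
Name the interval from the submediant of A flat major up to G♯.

The submediant of Ab major is F.
F up to G#: letters F→G make it a second; 3 semitones makes it augmented.

augmented second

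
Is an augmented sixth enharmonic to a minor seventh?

Yes

An augmented sixth spans 10 semitones; a minor seventh spans 10.
They are enharmonically equivalent.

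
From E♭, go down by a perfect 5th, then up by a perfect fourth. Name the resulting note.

Db

A perfect fifth down from Eb is Ab (letter A, 7 semitones down).
A perfect fourth up from Ab is Db (letter D, 5 semitones up).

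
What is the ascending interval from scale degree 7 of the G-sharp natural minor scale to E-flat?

Scale degree 7 of G# natural minor is F#.
F# up to Eb: letters F→E make it a seventh; 9 semitones makes it diminished.

diminished seventh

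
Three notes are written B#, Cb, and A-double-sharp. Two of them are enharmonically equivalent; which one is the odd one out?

B#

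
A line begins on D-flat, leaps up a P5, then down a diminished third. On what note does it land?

F#

A perfect fifth up from Db is Ab (letter A, 7 semitones up).
A diminished third down from Ab is F# (letter F, 2 semitones down).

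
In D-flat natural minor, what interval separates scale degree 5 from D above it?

augmented fourth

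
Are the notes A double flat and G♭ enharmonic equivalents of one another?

Two spellings are enharmonically equivalent only if they share a pitch class.
Here Abb → 7, Gb → 6; 6 ≠ 7, so they are not.

No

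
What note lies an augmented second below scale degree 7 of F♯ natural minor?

Db

Scale degree 7 of F# natural minor is E.
An augmented second (3 semitones) below E lands on the letter D, giving Db.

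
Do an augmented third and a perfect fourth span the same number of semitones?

Yes

An augmented third spans 5 semitones; a perfect fourth spans 5.
They are enharmonically equivalent.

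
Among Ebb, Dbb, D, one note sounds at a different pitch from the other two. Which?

In 12-tone equal temperament, enharmonic equivalents share a pitch class. Ebb is pitch class 2; Dbb is pitch class 0; D is pitch class 2.
Ebb and D share pitch class 2, while Dbb is pitch class 0.

Dbb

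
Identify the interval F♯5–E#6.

major seventh

Counting letters F–G–A–B–C–D–E gives a seventh.
F#→E# = 11 semitones, exactly the major seventh.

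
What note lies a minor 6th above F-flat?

Dbb

F up a major sixth is D, so the target letter is D.
From Fb, a minor sixth is 8 semitones up: Dbb.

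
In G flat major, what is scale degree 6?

The Gb major scale runs Gb Ab Bb Cb Db Eb F.
Degree 6 is Eb.

Eb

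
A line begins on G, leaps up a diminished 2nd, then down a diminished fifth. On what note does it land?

A diminished second up from G is Abb (letter A, 0 semitones up).
A diminished fifth down from Abb is Db (letter D, 6 semitones down).

Db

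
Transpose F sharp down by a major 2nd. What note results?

F down a major second is Eb, so the target letter is E.
From F#, a major second is 2 semitones down: E.

E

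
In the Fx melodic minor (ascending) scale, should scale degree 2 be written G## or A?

G##

Each scale degree takes a distinct letter name. Degree 2 of a scale on F must use the letter G.
G## and A are enharmonically the same pitch, but only G## uses the letter G, so it is the correct spelling here.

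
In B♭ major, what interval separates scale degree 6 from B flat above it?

minor third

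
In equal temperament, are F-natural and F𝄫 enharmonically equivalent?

No

Two spellings are enharmonically equivalent only if they share a pitch class.
Here F → 5, Fbb → 3; 3 ≠ 5, so they are not.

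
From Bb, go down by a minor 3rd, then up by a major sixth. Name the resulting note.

A minor third down from Bb is G (letter G, 3 semitones down).
A major sixth up from G is E (letter E, 9 semitones up).

E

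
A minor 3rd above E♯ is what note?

A third above E lands on the letter G.
A minor third spans 3 semitones, so E# moves to pitch class 8. On the letter G that is G#.

G#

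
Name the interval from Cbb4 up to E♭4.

augmented third

The letter names run C→E, a span of 2 letter steps, so the interval is some kind of third.
Cbb to Eb is 5 semitones. A major third is 4, so 5 makes it augmented.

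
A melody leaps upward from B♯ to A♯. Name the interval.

minor seventh

Counting letters B–C–D–E–F–G–A gives a seventh.
B#→A# = 10 semitones, 1 narrower than the major seventh (11), so minor.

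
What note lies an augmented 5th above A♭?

A fifth above A lands on the letter E.
An augmented fifth spans 8 semitones, so Ab moves to pitch class 4. On the letter E that is E.

E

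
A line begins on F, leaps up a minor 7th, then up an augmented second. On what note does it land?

F#

A minor seventh up from F is Eb (letter E, 10 semitones up).
An augmented second up from Eb is F# (letter F, 3 semitones up).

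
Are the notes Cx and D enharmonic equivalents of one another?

Yes

C## = pitch class 2 and D = pitch class 2 — the same pitch class, so they are enharmonic equivalents.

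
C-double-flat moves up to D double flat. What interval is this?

The letter names run C→D, a span of 1 letter step, so the interval is some kind of second.
Cbb to Dbb is 2 semitones. A major second is 2, so 2 makes it major.

major second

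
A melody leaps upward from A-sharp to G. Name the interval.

Counting letters A–B–C–D–E–F–G gives a seventh.
A#→G = 9 semitones, 2 narrower than the major seventh (11), so diminished.

diminished seventh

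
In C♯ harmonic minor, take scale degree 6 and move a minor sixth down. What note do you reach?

Scale degree 6 of C# harmonic minor is A.
A minor sixth (8 semitones) below A lands on the letter C, giving C#.

C#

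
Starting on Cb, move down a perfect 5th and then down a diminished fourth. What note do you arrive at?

A perfect fifth down from Cb is Fb (letter F, 7 semitones down).
A diminished fourth down from Fb is C (letter C, 4 semitones down).

C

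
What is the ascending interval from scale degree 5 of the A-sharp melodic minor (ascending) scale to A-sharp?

perfect fourth

Scale degree 5 of A# melodic minor (ascending) is E#.
E# up to A#: letters E→A make it a fourth; 5 semitones makes it perfect.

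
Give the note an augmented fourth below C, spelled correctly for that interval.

A fourth below C lands on the letter G.
An augmented fourth spans 6 semitones, so C moves to pitch class 6. On the letter G that is Gb.

Gb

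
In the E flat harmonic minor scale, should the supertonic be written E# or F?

Each scale degree takes a distinct letter name. Degree 2 of a scale on E must use the letter F.
F and E# are enharmonically the same pitch, but only F uses the letter F, so it is the correct spelling here.

F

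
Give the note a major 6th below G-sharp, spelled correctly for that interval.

B

A sixth below G lands on the letter B.
A major sixth spans 9 semitones, so G# moves to pitch class 11. On the letter B that is B.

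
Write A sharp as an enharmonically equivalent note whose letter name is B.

Plain B sits 1 semitone above A#, so on the letter B the same pitch needs a flat: Bb.

Bb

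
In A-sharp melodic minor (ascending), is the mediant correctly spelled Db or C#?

C#

Each scale degree takes a distinct letter name. Degree 3 of a scale on A must use the letter C.
C# and Db are enharmonically the same pitch, but only C# uses the letter C, so it is the correct spelling here.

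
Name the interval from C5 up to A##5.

The letter names run C→A, a span of 5 letter steps, so the interval is some kind of sixth.
C to A## is 11 semitones. A major sixth is 9, so 11 makes it doubly augmented.

doubly augmented sixth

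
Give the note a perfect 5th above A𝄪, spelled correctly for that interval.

E##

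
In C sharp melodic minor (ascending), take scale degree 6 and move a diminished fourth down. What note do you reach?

Scale degree 6 of C# melodic minor (ascending) is A#.
A diminished fourth (4 semitones) below A# lands on the letter E, giving E##.

E##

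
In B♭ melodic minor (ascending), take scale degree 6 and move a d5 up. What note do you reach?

Db

Scale degree 6 of Bb melodic minor (ascending) is G.
A diminished fifth (6 semitones) above G lands on the letter D, giving Db.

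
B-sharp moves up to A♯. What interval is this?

minor seventh

The letter names run B→A, a span of 6 letter steps, so the interval is some kind of seventh.
B# to A# is 10 semitones. A major seventh is 11, so 10 makes it minor.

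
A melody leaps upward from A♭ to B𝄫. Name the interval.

The letter names run A→B, a span of 1 letter step, so the interval is some kind of second.
Ab to Bbb is 1 semitone. A major second is 2, so 1 makes it minor.

minor second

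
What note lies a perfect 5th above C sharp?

A fifth above C lands on the letter G.
A perfect fifth spans 7 semitones, so C# moves to pitch class 8. On the letter G that is G#.

G#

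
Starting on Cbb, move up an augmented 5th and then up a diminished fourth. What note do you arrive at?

An augmented fifth up from Cbb is Gb (letter G, 8 semitones up).
A diminished fourth up from Gb is Cbb (letter C, 4 semitones up).

Cbb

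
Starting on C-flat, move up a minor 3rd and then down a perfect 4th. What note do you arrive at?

A minor third up from Cb is Ebb (letter E, 3 semitones up).
A perfect fourth down from Ebb is Bbb (letter B, 5 semitones down).

Bbb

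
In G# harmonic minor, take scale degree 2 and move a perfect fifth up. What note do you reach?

Scale degree 2 of G# harmonic minor is A#.
A perfect fifth (7 semitones) above A# lands on the letter E, giving E#.

E#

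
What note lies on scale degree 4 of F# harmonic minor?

Degree 4 takes the letter 3 steps above F, which is B.
In harmonic minor, degree 4 sits 5 semitones above the tonic. F# + 5 semitones is pitch class 11, spelled on B as B.

B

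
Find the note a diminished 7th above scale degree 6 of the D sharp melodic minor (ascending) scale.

A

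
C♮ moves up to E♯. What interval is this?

augmented third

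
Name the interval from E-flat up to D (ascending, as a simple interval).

major seventh

The letter names run E→D, a span of 6 letter steps, so the interval is some kind of seventh.
Eb to D is 11 semitones. A major seventh is 11, so 11 makes it major.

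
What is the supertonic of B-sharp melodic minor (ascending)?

C##

Degree 2 takes the letter 1 step above B, which is C.
In melodic minor (ascending), degree 2 sits 2 semitones above the tonic. B# + 2 semitones is pitch class 2, spelled on C as C##.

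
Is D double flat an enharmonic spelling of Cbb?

No

Dbb is pitch class 0; Cbb is pitch class 10.
The pitch classes differ (0 vs. 10), so they are not enharmonic equivalents.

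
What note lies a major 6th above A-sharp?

A sixth above A lands on the letter F.
A major sixth spans 9 semitones, so A# moves to pitch class 7. On the letter F that is F##.

F##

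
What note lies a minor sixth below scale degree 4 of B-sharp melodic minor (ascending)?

Scale degree 4 of B# melodic minor (ascending) is E#.
A minor sixth (8 semitones) below E# lands on the letter G, giving G##.

G##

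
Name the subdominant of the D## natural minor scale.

The D## natural minor scale runs D## E## F## G## A## B# C##.
Degree 4 is G##.

G##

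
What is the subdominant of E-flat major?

Ab

The Eb major scale runs Eb F G Ab Bb C D.
Degree 4 is Ab.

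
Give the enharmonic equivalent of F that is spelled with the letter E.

Plain E sits 1 semitone below F, so on the letter E the same pitch needs a sharp: E#.

E#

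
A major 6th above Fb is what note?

F up a major sixth is D, so the target letter is D.
From Fb, a major sixth is 9 semitones up: Db.

Db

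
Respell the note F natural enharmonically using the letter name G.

Gbb

F is pitch class 5. The letter G alone is pitch class 7.
To reach pitch class 5 from G requires an offset of -2 semitones, i.e. double flat: Gbb.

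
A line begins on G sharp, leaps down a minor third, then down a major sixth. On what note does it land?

G#

A minor third down from G# is E# (letter E, 3 semitones down).
A major sixth down from E# is G# (letter G, 9 semitones down).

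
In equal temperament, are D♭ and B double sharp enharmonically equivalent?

Yes

Db is pitch class 1; B## is pitch class 1.
All spellings map to pitch class 1, so they are enharmonically equivalent.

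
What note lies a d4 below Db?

A

A fourth below D lands on the letter A.
A diminished fourth spans 4 semitones, so Db moves to pitch class 9. On the letter A that is A.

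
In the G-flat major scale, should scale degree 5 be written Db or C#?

Db

Each scale degree takes a distinct letter name. Degree 5 of a scale on G must use the letter D.
Db and C# are enharmonically the same pitch, but only Db uses the letter D, so it is the correct spelling here.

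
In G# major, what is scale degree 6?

Degree 6 takes the letter 5 steps above G, which is E.
In major, degree 6 sits 9 semitones above the tonic. G# + 9 semitones is pitch class 5, spelled on E as E#.

E#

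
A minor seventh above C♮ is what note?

Bb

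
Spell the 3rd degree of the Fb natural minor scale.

Abb

Degree 3 takes the letter 2 steps above F, which is A.
In natural minor, degree 3 sits 3 semitones above the tonic. Fb + 3 semitones is pitch class 7, spelled on A as Abb.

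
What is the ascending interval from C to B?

major seventh

Counting letters C–D–E–F–G–A–B gives a seventh.
C→B = 11 semitones, exactly the major seventh.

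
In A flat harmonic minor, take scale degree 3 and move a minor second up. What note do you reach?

Dbb

Scale degree 3 of Ab harmonic minor is Cb.
A minor second (1 semitone) above Cb lands on the letter D, giving Dbb.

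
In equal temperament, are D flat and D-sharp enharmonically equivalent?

No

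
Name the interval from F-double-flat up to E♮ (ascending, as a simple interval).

The letter names run F→E, a span of 6 letter steps, so the interval is some kind of seventh.
Fbb to E is 13 semitones. A major seventh is 11, so 13 makes it doubly augmented.

doubly augmented seventh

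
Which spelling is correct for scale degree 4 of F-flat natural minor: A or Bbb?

Each scale degree takes a distinct letter name. Degree 4 of a scale on F must use the letter B.
Bbb and A are enharmonically the same pitch, but only Bbb uses the letter B, so it is the correct spelling here.

Bbb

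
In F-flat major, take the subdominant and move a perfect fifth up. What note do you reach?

The subdominant of Fb major is Bbb.
A perfect fifth (7 semitones) above Bbb lands on the letter F, giving Fb.

Fb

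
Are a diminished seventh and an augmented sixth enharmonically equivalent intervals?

No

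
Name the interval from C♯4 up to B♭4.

Counting letters C–D–E–F–G–A–B gives a seventh.
C#→Bb = 9 semitones, 2 narrower than the major seventh (11), so diminished.

diminished seventh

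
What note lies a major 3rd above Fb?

Ab

A third above F lands on the letter A.
A major third spans 4 semitones, so Fb moves to pitch class 8. On the letter A that is Ab.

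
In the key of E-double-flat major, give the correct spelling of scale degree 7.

The Ebb major scale runs Ebb Fb Gb Abb Bbb Cb Db.
Degree 7 is Db.

Db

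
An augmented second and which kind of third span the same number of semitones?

An augmented second spans 3 semitones.
A third spanning 3 semitones is minor (the major third is 4).

minor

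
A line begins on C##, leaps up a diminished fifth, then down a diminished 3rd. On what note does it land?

E##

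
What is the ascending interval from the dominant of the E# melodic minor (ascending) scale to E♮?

diminished fourth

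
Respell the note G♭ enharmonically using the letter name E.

Gb is pitch class 6. The letter E alone is pitch class 4.
To reach pitch class 6 from E requires an offset of +2 semitones, i.e. double sharp: E##.

E##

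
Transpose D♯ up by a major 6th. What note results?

B#

A sixth above D lands on the letter B.
A major sixth spans 9 semitones, so D# moves to pitch class 0. On the letter B that is B#.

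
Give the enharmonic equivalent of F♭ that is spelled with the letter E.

E

Fb is pitch class 4. The letter E alone is pitch class 4.
Pitch class 4 on E needs no accidental: E.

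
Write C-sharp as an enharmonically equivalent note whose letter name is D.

Db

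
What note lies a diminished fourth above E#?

A fourth above E lands on the letter A.
A diminished fourth spans 4 semitones, so E# moves to pitch class 9. On the letter A that is A.

A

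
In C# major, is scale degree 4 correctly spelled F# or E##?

F#

Each scale degree takes a distinct letter name. Degree 4 of a scale on C must use the letter F.
F# and E## are enharmonically the same pitch, but only F# uses the letter F, so it is the correct spelling here.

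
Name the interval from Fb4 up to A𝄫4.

The letter names run F→A, a span of 2 letter steps, so the interval is some kind of third.
Fb to Abb is 3 semitones. A major third is 4, so 3 makes it minor.

minor third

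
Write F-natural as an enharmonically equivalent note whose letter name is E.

F is pitch class 5. The letter E alone is pitch class 4.
To reach pitch class 5 from E requires an offset of +1 semitone, i.e. sharp: E#.

E#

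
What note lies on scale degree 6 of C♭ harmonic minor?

The Cb harmonic minor scale runs Cb Db Ebb Fb Gb Abb Bb.
Degree 6 is Abb.

Abb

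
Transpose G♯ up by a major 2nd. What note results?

A#

G up a major second is A, so the target letter is A.
From G#, a major second is 2 semitones up: A#.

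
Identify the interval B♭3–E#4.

doubly augmented fourth

The letter names run B→E, a span of 3 letter steps, so the interval is some kind of fourth.
Bb to E# is 7 semitones. A perfect fourth is 5, so 7 makes it doubly augmented.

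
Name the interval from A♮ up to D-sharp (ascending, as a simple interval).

augmented fourth

Counting letters A–B–C–D gives a fourth.
A→D# = 6 semitones, 1 wider than the perfect fourth (5), so augmented.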